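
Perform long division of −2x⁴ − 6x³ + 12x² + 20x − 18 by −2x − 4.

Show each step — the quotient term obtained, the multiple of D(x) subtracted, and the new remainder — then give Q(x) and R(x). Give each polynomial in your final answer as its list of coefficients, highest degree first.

Q = [1, 1, -8, 6]; R = [6]

Step 1: lead(−2x⁴ − 6x³ + 12x² + 20x − 18) ÷ lead(D) = −2x⁴ ÷ −2x = x³. Subtract (x³)·D = −2x⁴ − 4x³. Remainder: −2x³ + 12x² + 20x − 18.
Step 2: lead(−2x³ + 12x² + 20x − 18) ÷ lead(D) = −2x³ ÷ −2x = x². Subtract (x²)·D = −2x³ − 4x². Remainder: 16x² + 20x − 18.
Step 3: lead(16x² + 20x − 18) ÷ lead(D) = 16x² ÷ −2x = −8x. Subtract (−8x)·D = 16x² + 32x. Remainder: −12x − 18.
Step 4: lead(−12x − 18) ÷ lead(D) = −12x ÷ −2x = 6. Subtract (6)·D = −12x − 24. Remainder: 6.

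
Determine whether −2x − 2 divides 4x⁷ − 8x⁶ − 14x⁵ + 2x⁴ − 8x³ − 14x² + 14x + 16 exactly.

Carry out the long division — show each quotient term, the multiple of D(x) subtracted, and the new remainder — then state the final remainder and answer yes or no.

R(x) = 0, so D(x) is a factor of P(x). yes

Step 1: lead(4x⁷ − 8x⁶ − 14x⁵ + 2x⁴ − 8x³ − 14x² + 14x + 16) ÷ lead(D) = 4x⁷ ÷ −2x = −2x⁶. Subtract (−2x⁶)·D = 4x⁷ + 4x⁶. Remainder: −12x⁶ − 14x⁵ + 2x⁴ − 8x³ − 14x² + 14x + 16.
Step 2: lead(−12x⁶ − 14x⁵ + 2x⁴ − 8x³ − 14x² + 14x + 16) ÷ lead(D) = −12x⁶ ÷ −2x = 6x⁵. Subtract (6x⁵)·D = −12x⁶ − 12x⁵. Remainder: −2x⁵ + 2x⁴ − 8x³ − 14x² + 14x + 16.
Step 3: lead(−2x⁵ + 2x⁴ − 8x³ − 14x² + 14x + 16) ÷ lead(D) = −2x⁵ ÷ −2x = x⁴. Subtract (x⁴)·D = −2x⁵ − 2x⁴. Remainder: 4x⁴ − 8x³ − 14x² + 14x + 16.
Step 4: lead(4x⁴ − 8x³ − 14x² + 14x + 16) ÷ lead(D) = 4x⁴ ÷ −2x = −2x³. Subtract (−2x³)·D = 4x⁴ + 4x³. Remainder: −12x³ − 14x² + 14x + 16.
Step 5: lead(−12x³ − 14x² + 14x + 16) ÷ lead(D) = −12x³ ÷ −2x = 6x². Subtract (6x²)·D = −12x³ − 12x². Remainder: −2x² + 14x + 16.
Step 6: lead(−2x² + 14x + 16) ÷ lead(D) = −2x² ÷ −2x = x. Subtract (x)·D = −2x² − 2x. Remainder: 16x + 16.
Step 7: lead(16x + 16) ÷ lead(D) = 16x ÷ −2x = −8. Subtract (−8)·D = 16x + 16. Remainder: 0.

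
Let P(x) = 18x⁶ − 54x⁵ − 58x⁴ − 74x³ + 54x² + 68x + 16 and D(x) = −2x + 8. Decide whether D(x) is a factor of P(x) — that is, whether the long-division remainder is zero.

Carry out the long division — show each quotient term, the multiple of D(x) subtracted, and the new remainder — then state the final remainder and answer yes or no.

Step 1: lead(18x⁶ − 54x⁵ − 58x⁴ − 74x³ + 54x² + 68x + 16) ÷ lead(D) = 18x⁶ ÷ −2x = −9x⁵. Subtract (−9x⁵)·D = 18x⁶ − 72x⁵. Remainder: 18x⁵ − 58x⁴ − 74x³ + 54x² + 68x + 16.
Step 2: lead(18x⁵ − 58x⁴ − 74x³ + 54x² + 68x + 16) ÷ lead(D) = 18x⁵ ÷ −2x = −9x⁴. Subtract (−9x⁴)·D = 18x⁵ − 72x⁴. Remainder: 14x⁴ − 74x³ + 54x² + 68x + 16.
Step 3: lead(14x⁴ − 74x³ + 54x² + 68x + 16) ÷ lead(D) = 14x⁴ ÷ −2x = −7x³. Subtract (−7x³)·D = 14x⁴ − 56x³. Remainder: −18x³ + 54x² + 68x + 16.
Step 4: lead(−18x³ + 54x² + 68x + 16) ÷ lead(D) = −18x³ ÷ −2x = 9x². Subtract (9x²)·D = −18x³ + 72x². Remainder: −18x² + 68x + 16.
Step 5: lead(−18x² + 68x + 16) ÷ lead(D) = −18x² ÷ −2x = 9x. Subtract (9x)·D = −18x² + 72x. Remainder: −4x + 16.
Step 6: lead(−4x + 16) ÷ lead(D) = −4x ÷ −2x = 2. Subtract (2)·D = −4x + 16. Remainder: 0.

R(x) = 0, so D(x) is a factor of P(x). yes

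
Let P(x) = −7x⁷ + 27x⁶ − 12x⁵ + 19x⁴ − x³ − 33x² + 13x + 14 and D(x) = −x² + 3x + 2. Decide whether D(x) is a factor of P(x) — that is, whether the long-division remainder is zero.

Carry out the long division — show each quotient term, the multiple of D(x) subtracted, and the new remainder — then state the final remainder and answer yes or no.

R(x) = 0, so D(x) is a factor of P(x). yes

Step 1: lead(−7x⁷ + 27x⁶ − 12x⁵ + 19x⁴ − x³ − 33x² + 13x + 14) ÷ lead(D) = −7x⁷ ÷ −x² = 7x⁵. Subtract (7x⁵)·D = −7x⁷ + 21x⁶ + 14x⁵. Remainder: 6x⁶ − 26x⁵ + 19x⁴ − x³ − 33x² + 13x + 14.
Step 2: lead(6x⁶ − 26x⁵ + 19x⁴ − x³ − 33x² + 13x + 14) ÷ lead(D) = 6x⁶ ÷ −x² = −6x⁴. Subtract (−6x⁴)·D = 6x⁶ − 18x⁵ − 12x⁴. Remainder: −8x⁵ + 31x⁴ − x³ − 33x² + 13x + 14.
Step 3: lead(−8x⁵ + 31x⁴ − x³ − 33x² + 13x + 14) ÷ lead(D) = −8x⁵ ÷ −x² = 8x³. Subtract (8x³)·D = −8x⁵ + 24x⁴ + 16x³. Remainder: 7x⁴ − 17x³ − 33x² + 13x + 14.
Step 4: lead(7x⁴ − 17x³ − 33x² + 13x + 14) ÷ lead(D) = 7x⁴ ÷ −x² = −7x². Subtract (−7x²)·D = 7x⁴ − 21x³ − 14x². Remainder: 4x³ − 19x² + 13x + 14.
Step 5: lead(4x³ − 19x² + 13x + 14) ÷ lead(D) = 4x³ ÷ −x² = −4x. Subtract (−4x)·D = 4x³ − 12x² − 8x. Remainder: −7x² + 21x + 14.
Step 6: lead(−7x² + 21x + 14) ÷ lead(D) = −7x² ÷ −x² = 7. Subtract (7)·D = −7x² + 21x + 14. Remainder: 0.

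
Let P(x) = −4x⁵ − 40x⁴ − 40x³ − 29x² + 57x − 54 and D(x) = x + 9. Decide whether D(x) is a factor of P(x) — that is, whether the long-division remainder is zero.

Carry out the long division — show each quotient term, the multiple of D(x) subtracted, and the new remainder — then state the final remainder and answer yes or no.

Step 1: lead(−4x⁵ − 40x⁴ − 40x³ − 29x² + 57x − 54) ÷ lead(D) = −4x⁵ ÷ x = −4x⁴. Subtract (−4x⁴)·D = −4x⁵ − 36x⁴. Remainder: −4x⁴ − 40x³ − 29x² + 57x − 54.
Step 2: lead(−4x⁴ − 40x³ − 29x² + 57x − 54) ÷ lead(D) = −4x⁴ ÷ x = −4x³. Subtract (−4x³)·D = −4x⁴ − 36x³. Remainder: −4x³ − 29x² + 57x − 54.
Step 3: lead(−4x³ − 29x² + 57x − 54) ÷ lead(D) = −4x³ ÷ x = −4x². Subtract (−4x²)·D = −4x³ − 36x². Remainder: 7x² + 57x − 54.
Step 4: lead(7x² + 57x − 54) ÷ lead(D) = 7x² ÷ x = 7x. Subtract (7x)·D = 7x² + 63x. Remainder: −6x − 54.
Step 5: lead(−6x − 54) ÷ lead(D) = −6x ÷ x = −6. Subtract (−6)·D = −6x − 54. Remainder: 0.

R(x) = 0, so D(x) is a factor of P(x). yes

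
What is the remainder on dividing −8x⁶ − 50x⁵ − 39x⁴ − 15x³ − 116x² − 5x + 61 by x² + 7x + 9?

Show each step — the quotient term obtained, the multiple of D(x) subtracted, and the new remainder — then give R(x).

R(x) = −2

Step 1: lead(−8x⁶ − 50x⁵ − 39x⁴ − 15x³ − 116x² − 5x + 61) ÷ lead(D) = −8x⁶ ÷ x² = −8x⁴. Subtract (−8x⁴)·D = −8x⁶ − 56x⁵ − 72x⁴. Remainder: 6x⁵ + 33x⁴ − 15x³ − 116x² − 5x + 61.
Step 2: lead(6x⁵ + 33x⁴ − 15x³ − 116x² − 5x + 61) ÷ lead(D) = 6x⁵ ÷ x² = 6x³. Subtract (6x³)·D = 6x⁵ + 42x⁴ + 54x³. Remainder: −9x⁴ − 69x³ − 116x² − 5x + 61.
Step 3: lead(−9x⁴ − 69x³ − 116x² − 5x + 61) ÷ lead(D) = −9x⁴ ÷ x² = −9x². Subtract (−9x²)·D = −9x⁴ − 63x³ − 81x². Remainder: −6x³ − 35x² − 5x + 61.
Step 4: lead(−6x³ − 35x² − 5x + 61) ÷ lead(D) = −6x³ ÷ x² = −6x. Subtract (−6x)·D = −6x³ − 42x² − 54x. Remainder: 7x² + 49x + 61.
Step 5: lead(7x² + 49x + 61) ÷ lead(D) = 7x² ÷ x² = 7. Subtract (7)·D = 7x² + 49x + 63. Remainder: −2.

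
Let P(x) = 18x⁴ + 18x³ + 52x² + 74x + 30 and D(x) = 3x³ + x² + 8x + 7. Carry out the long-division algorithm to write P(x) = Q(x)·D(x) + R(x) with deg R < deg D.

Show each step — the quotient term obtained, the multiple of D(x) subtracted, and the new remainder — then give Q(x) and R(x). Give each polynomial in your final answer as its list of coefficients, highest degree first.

Q = [6, 4]; R = [2]

Step 1: lead(18x⁴ + 18x³ + 52x² + 74x + 30) ÷ lead(D) = 18x⁴ ÷ 3x³ = 6x. Subtract (6x)·D = 18x⁴ + 6x³ + 48x² + 42x. Remainder: 12x³ + 4x² + 32x + 30.
Step 2: lead(12x³ + 4x² + 32x + 30) ÷ lead(D) = 12x³ ÷ 3x³ = 4. Subtract (4)·D = 12x³ + 4x² + 32x + 28. Remainder: 2.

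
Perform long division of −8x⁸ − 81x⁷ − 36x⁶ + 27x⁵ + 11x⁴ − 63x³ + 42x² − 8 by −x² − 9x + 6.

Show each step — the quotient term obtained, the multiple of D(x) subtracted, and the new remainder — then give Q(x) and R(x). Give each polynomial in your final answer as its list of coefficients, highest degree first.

Step 1: lead(−8x⁸ − 81x⁷ − 36x⁶ + 27x⁵ + 11x⁴ − 63x³ + 42x² − 8) ÷ lead(D) = −8x⁸ ÷ −x² = 8x⁶. Subtract (8x⁶)·D = −8x⁸ − 72x⁷ + 48x⁶. Remainder: −9x⁷ − 84x⁶ + 27x⁵ + 11x⁴ − 63x³ + 42x² − 8.
Step 2: lead(−9x⁷ − 84x⁶ + 27x⁵ + 11x⁴ − 63x³ + 42x² − 8) ÷ lead(D) = −9x⁷ ÷ −x² = 9x⁵. Subtract (9x⁵)·D = −9x⁷ − 81x⁶ + 54x⁵. Remainder: −3x⁶ − 27x⁵ + 11x⁴ − 63x³ + 42x² − 8.
Step 3: lead(−3x⁶ − 27x⁵ + 11x⁴ − 63x³ + 42x² − 8) ÷ lead(D) = −3x⁶ ÷ −x² = 3x⁴. Subtract (3x⁴)·D = −3x⁶ − 27x⁵ + 18x⁴. Remainder: −7x⁴ − 63x³ + 42x² − 8.
Step 4: lead(−7x⁴ − 63x³ + 42x² − 8) ÷ lead(D) = −7x⁴ ÷ −x² = 7x². Subtract (7x²)·D = −7x⁴ − 63x³ + 42x². Remainder: −8.

Q = [8, 9, 3, 0, 7, 0, 0]; R = [-8]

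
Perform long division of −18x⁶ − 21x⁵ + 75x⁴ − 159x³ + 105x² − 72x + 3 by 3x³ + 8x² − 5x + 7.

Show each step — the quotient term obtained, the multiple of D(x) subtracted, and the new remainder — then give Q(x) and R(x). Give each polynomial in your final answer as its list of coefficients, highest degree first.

Step 1: lead(−18x⁶ − 21x⁵ + 75x⁴ − 159x³ + 105x² − 72x + 3) ÷ lead(D) = −18x⁶ ÷ 3x³ = −6x³. Subtract (−6x³)·D = −18x⁶ − 48x⁵ + 30x⁴ − 42x³. Remainder: 27x⁵ + 45x⁴ − 117x³ + 105x² − 72x + 3.
Step 2: lead(27x⁵ + 45x⁴ − 117x³ + 105x² − 72x + 3) ÷ lead(D) = 27x⁵ ÷ 3x³ = 9x². Subtract (9x²)·D = 27x⁵ + 72x⁴ − 45x³ + 63x². Remainder: −27x⁴ − 72x³ + 42x² − 72x + 3.
Step 3: lead(−27x⁴ − 72x³ + 42x² − 72x + 3) ÷ lead(D) = −27x⁴ ÷ 3x³ = −9x. Subtract (−9x)·D = −27x⁴ − 72x³ + 45x² − 63x. Remainder: −3x² − 9x + 3.

Q = [-6, 9, -9, 0]; R = [-3, -9, 3]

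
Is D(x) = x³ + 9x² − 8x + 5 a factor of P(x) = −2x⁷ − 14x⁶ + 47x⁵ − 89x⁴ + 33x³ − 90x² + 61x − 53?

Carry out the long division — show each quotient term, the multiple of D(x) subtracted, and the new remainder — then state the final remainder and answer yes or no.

R(x) = −x − 8, so D(x) is not a factor of P(x). no

Step 1: lead(−2x⁷ − 14x⁶ + 47x⁵ − 89x⁴ + 33x³ − 90x² + 61x − 53) ÷ lead(D) = −2x⁷ ÷ x³ = −2x⁴. Subtract (−2x⁴)·D = −2x⁷ − 18x⁶ + 16x⁵ − 10x⁴. Remainder: 4x⁶ + 31x⁵ − 79x⁴ + 33x³ − 90x² + 61x − 53.
Step 2: lead(4x⁶ + 31x⁵ − 79x⁴ + 33x³ − 90x² + 61x − 53) ÷ lead(D) = 4x⁶ ÷ x³ = 4x³. Subtract (4x³)·D = 4x⁶ + 36x⁵ − 32x⁴ + 20x³. Remainder: −5x⁵ − 47x⁴ + 13x³ − 90x² + 61x − 53.
Step 3: lead(−5x⁵ − 47x⁴ + 13x³ − 90x² + 61x − 53) ÷ lead(D) = −5x⁵ ÷ x³ = −5x². Subtract (−5x²)·D = −5x⁵ − 45x⁴ + 40x³ − 25x². Remainder: −2x⁴ − 27x³ − 65x² + 61x − 53.
Step 4: lead(−2x⁴ − 27x³ − 65x² + 61x − 53) ÷ lead(D) = −2x⁴ ÷ x³ = −2x. Subtract (−2x)·D = −2x⁴ − 18x³ + 16x² − 10x. Remainder: −9x³ − 81x² + 71x − 53.
Step 5: lead(−9x³ − 81x² + 71x − 53) ÷ lead(D) = −9x³ ÷ x³ = −9. Subtract (−9)·D = −9x³ − 81x² + 72x − 45. Remainder: −x − 8.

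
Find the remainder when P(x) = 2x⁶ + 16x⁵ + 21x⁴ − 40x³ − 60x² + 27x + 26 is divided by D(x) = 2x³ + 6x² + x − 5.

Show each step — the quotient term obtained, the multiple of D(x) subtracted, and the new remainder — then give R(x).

R(x) = 7x + 1

Step 1: lead(2x⁶ + 16x⁵ + 21x⁴ − 40x³ − 60x² + 27x + 26) ÷ lead(D) = 2x⁶ ÷ 2x³ = x³. Subtract (x³)·D = 2x⁶ + 6x⁵ + x⁴ − 5x³. Remainder: 10x⁵ + 20x⁴ − 35x³ − 60x² + 27x + 26.
Step 2: lead(10x⁵ + 20x⁴ − 35x³ − 60x² + 27x + 26) ÷ lead(D) = 10x⁵ ÷ 2x³ = 5x². Subtract (5x²)·D = 10x⁵ + 30x⁴ + 5x³ − 25x². Remainder: −10x⁴ − 40x³ − 35x² + 27x + 26.
Step 3: lead(−10x⁴ − 40x³ − 35x² + 27x + 26) ÷ lead(D) = −10x⁴ ÷ 2x³ = −5x. Subtract (−5x)·D = −10x⁴ − 30x³ − 5x² + 25x. Remainder: −10x³ − 30x² + 2x + 26.
Step 4: lead(−10x³ − 30x² + 2x + 26) ÷ lead(D) = −10x³ ÷ 2x³ = −5. Subtract (−5)·D = −10x³ − 30x² − 5x + 25. Remainder: 7x + 1.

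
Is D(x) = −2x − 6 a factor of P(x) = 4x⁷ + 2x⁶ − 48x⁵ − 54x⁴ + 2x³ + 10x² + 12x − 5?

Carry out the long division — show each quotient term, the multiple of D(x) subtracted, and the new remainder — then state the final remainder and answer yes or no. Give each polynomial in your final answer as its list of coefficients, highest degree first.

Step 1: lead(4x⁷ + 2x⁶ − 48x⁵ − 54x⁴ + 2x³ + 10x² + 12x − 5) ÷ lead(D) = 4x⁷ ÷ −2x = −2x⁶. Subtract (−2x⁶)·D = 4x⁷ + 12x⁶. Remainder: −10x⁶ − 48x⁵ − 54x⁴ + 2x³ + 10x² + 12x − 5.
Step 2: lead(−10x⁶ − 48x⁵ − 54x⁴ + 2x³ + 10x² + 12x − 5) ÷ lead(D) = −10x⁶ ÷ −2x = 5x⁵. Subtract (5x⁵)·D = −10x⁶ − 30x⁵. Remainder: −18x⁵ − 54x⁴ + 2x³ + 10x² + 12x − 5.
Step 3: lead(−18x⁵ − 54x⁴ + 2x³ + 10x² + 12x − 5) ÷ lead(D) = −18x⁵ ÷ −2x = 9x⁴. Subtract (9x⁴)·D = −18x⁵ − 54x⁴. Remainder: 2x³ + 10x² + 12x − 5.
Step 4: lead(2x³ + 10x² + 12x − 5) ÷ lead(D) = 2x³ ÷ −2x = −x². Subtract (−x²)·D = 2x³ + 6x². Remainder: 4x² + 12x − 5.
Step 5: lead(4x² + 12x − 5) ÷ lead(D) = 4x² ÷ −2x = −2x. Subtract (−2x)·D = 4x² + 12x. Remainder: −5.

R = [-5], so D(x) is not a factor of P(x). no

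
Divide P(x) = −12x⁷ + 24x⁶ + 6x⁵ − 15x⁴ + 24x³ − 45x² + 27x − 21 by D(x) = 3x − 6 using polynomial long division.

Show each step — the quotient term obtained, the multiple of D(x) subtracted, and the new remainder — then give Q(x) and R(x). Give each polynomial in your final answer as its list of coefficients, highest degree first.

Step 1: lead(−12x⁷ + 24x⁶ + 6x⁵ − 15x⁴ + 24x³ − 45x² + 27x − 21) ÷ lead(D) = −12x⁷ ÷ 3x = −4x⁶. Subtract (−4x⁶)·D = −12x⁷ + 24x⁶. Remainder: 6x⁵ − 15x⁴ + 24x³ − 45x² + 27x − 21.
Step 2: lead(6x⁵ − 15x⁴ + 24x³ − 45x² + 27x − 21) ÷ lead(D) = 6x⁵ ÷ 3x = 2x⁴. Subtract (2x⁴)·D = 6x⁵ − 12x⁴. Remainder: −3x⁴ + 24x³ − 45x² + 27x − 21.
Step 3: lead(−3x⁴ + 24x³ − 45x² + 27x − 21) ÷ lead(D) = −3x⁴ ÷ 3x = −x³. Subtract (−x³)·D = −3x⁴ + 6x³. Remainder: 18x³ − 45x² + 27x − 21.
Step 4: lead(18x³ − 45x² + 27x − 21) ÷ lead(D) = 18x³ ÷ 3x = 6x². Subtract (6x²)·D = 18x³ − 36x². Remainder: −9x² + 27x − 21.
Step 5: lead(−9x² + 27x − 21) ÷ lead(D) = −9x² ÷ 3x = −3x. Subtract (−3x)·D = −9x² + 18x. Remainder: 9x − 21.
Step 6: lead(9x − 21) ÷ lead(D) = 9x ÷ 3x = 3. Subtract (3)·D = 9x − 18. Remainder: −3.

Q = [-4, 0, 2, -1, 6, -3, 3]; R = [-3]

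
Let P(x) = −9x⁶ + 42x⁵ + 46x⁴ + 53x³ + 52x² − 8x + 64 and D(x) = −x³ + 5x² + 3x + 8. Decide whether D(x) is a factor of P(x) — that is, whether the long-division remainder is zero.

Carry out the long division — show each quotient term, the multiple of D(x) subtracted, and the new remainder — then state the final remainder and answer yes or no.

Step 1: lead(−9x⁶ + 42x⁵ + 46x⁴ + 53x³ + 52x² − 8x + 64) ÷ lead(D) = −9x⁶ ÷ −x³ = 9x³. Subtract (9x³)·D = −9x⁶ + 45x⁵ + 27x⁴ + 72x³. Remainder: −3x⁵ + 19x⁴ − 19x³ + 52x² − 8x + 64.
Step 2: lead(−3x⁵ + 19x⁴ − 19x³ + 52x² − 8x + 64) ÷ lead(D) = −3x⁵ ÷ −x³ = 3x². Subtract (3x²)·D = −3x⁵ + 15x⁴ + 9x³ + 24x². Remainder: 4x⁴ − 28x³ + 28x² − 8x + 64.
Step 3: lead(4x⁴ − 28x³ + 28x² − 8x + 64) ÷ lead(D) = 4x⁴ ÷ −x³ = −4x. Subtract (−4x)·D = 4x⁴ − 20x³ − 12x² − 32x. Remainder: −8x³ + 40x² + 24x + 64.
Step 4: lead(−8x³ + 40x² + 24x + 64) ÷ lead(D) = −8x³ ÷ −x³ = 8. Subtract (8)·D = −8x³ + 40x² + 24x + 64. Remainder: 0.

R(x) = 0, so D(x) is a factor of P(x). yes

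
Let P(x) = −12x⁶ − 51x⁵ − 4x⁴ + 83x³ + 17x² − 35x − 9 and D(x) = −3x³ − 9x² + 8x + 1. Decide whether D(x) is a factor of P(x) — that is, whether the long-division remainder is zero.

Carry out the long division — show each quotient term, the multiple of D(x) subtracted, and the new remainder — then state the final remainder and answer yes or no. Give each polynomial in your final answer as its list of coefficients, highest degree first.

Step 1: lead(−12x⁶ − 51x⁵ − 4x⁴ + 83x³ + 17x² − 35x − 9) ÷ lead(D) = −12x⁶ ÷ −3x³ = 4x³. Subtract (4x³)·D = −12x⁶ − 36x⁵ + 32x⁴ + 4x³. Remainder: −15x⁵ − 36x⁴ + 79x³ + 17x² − 35x − 9.
Step 2: lead(−15x⁵ − 36x⁴ + 79x³ + 17x² − 35x − 9) ÷ lead(D) = −15x⁵ ÷ −3x³ = 5x². Subtract (5x²)·D = −15x⁵ − 45x⁴ + 40x³ + 5x². Remainder: 9x⁴ + 39x³ + 12x² − 35x − 9.
Step 3: lead(9x⁴ + 39x³ + 12x² − 35x − 9) ÷ lead(D) = 9x⁴ ÷ −3x³ = −3x. Subtract (−3x)·D = 9x⁴ + 27x³ − 24x² − 3x. Remainder: 12x³ + 36x² − 32x − 9.
Step 4: lead(12x³ + 36x² − 32x − 9) ÷ lead(D) = 12x³ ÷ −3x³ = −4. Subtract (−4)·D = 12x³ + 36x² − 32x − 4. Remainder: −5.

R = [-5], so D(x) is not a factor of P(x). no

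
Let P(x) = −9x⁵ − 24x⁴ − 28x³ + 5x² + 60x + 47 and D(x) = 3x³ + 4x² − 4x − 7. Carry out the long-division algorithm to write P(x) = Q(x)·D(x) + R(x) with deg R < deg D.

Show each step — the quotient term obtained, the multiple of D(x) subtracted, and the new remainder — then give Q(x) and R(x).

Step 1: lead(−9x⁵ − 24x⁴ − 28x³ + 5x² + 60x + 47) ÷ lead(D) = −9x⁵ ÷ 3x³ = −3x². Subtract (−3x²)·D = −9x⁵ − 12x⁴ + 12x³ + 21x². Remainder: −12x⁴ − 40x³ − 16x² + 60x + 47.
Step 2: lead(−12x⁴ − 40x³ − 16x² + 60x + 47) ÷ lead(D) = −12x⁴ ÷ 3x³ = −4x. Subtract (−4x)·D = −12x⁴ − 16x³ + 16x² + 28x. Remainder: −24x³ − 32x² + 32x + 47.
Step 3: lead(−24x³ − 32x² + 32x + 47) ÷ lead(D) = −24x³ ÷ 3x³ = −8. Subtract (−8)·D = −24x³ − 32x² + 32x + 56. Remainder: −9.

Q(x) = −3x² − 4x − 8; R(x) = −9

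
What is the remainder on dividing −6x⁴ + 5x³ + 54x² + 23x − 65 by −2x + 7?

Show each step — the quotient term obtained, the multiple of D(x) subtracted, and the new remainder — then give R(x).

R(x) = −9

Step 1: lead(−6x⁴ + 5x³ + 54x² + 23x − 65) ÷ lead(D) = −6x⁴ ÷ −2x = 3x³. Subtract (3x³)·D = −6x⁴ + 21x³. Remainder: −16x³ + 54x² + 23x − 65.
Step 2: lead(−16x³ + 54x² + 23x − 65) ÷ lead(D) = −16x³ ÷ −2x = 8x². Subtract (8x²)·D = −16x³ + 56x². Remainder: −2x² + 23x − 65.
Step 3: lead(−2x² + 23x − 65) ÷ lead(D) = −2x² ÷ −2x = x. Subtract (x)·D = −2x² + 7x. Remainder: 16x − 65.
Step 4: lead(16x − 65) ÷ lead(D) = 16x ÷ −2x = −8. Subtract (−8)·D = 16x − 56. Remainder: −9.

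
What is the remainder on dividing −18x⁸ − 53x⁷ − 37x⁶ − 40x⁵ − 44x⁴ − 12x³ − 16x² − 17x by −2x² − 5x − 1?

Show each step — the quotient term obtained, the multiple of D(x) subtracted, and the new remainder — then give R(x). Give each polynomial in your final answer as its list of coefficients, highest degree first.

R = [3]

Step 1: lead(−18x⁸ − 53x⁷ − 37x⁶ − 40x⁵ − 44x⁴ − 12x³ − 16x² − 17x) ÷ lead(D) = −18x⁸ ÷ −2x² = 9x⁶. Subtract (9x⁶)·D = −18x⁸ − 45x⁷ − 9x⁶. Remainder: −8x⁷ − 28x⁶ − 40x⁵ − 44x⁴ − 12x³ − 16x² − 17x.
Step 2: lead(−8x⁷ − 28x⁶ − 40x⁵ − 44x⁴ − 12x³ − 16x² − 17x) ÷ lead(D) = −8x⁷ ÷ −2x² = 4x⁵. Subtract (4x⁵)·D = −8x⁷ − 20x⁶ − 4x⁵. Remainder: −8x⁶ − 36x⁵ − 44x⁴ − 12x³ − 16x² − 17x.
Step 3: lead(−8x⁶ − 36x⁵ − 44x⁴ − 12x³ − 16x² − 17x) ÷ lead(D) = −8x⁶ ÷ −2x² = 4x⁴. Subtract (4x⁴)·D = −8x⁶ − 20x⁵ − 4x⁴. Remainder: −16x⁵ − 40x⁴ − 12x³ − 16x² − 17x.
Step 4: lead(−16x⁵ − 40x⁴ − 12x³ − 16x² − 17x) ÷ lead(D) = −16x⁵ ÷ −2x² = 8x³. Subtract (8x³)·D = −16x⁵ − 40x⁴ − 8x³. Remainder: −4x³ − 16x² − 17x.
Step 5: lead(−4x³ − 16x² − 17x) ÷ lead(D) = −4x³ ÷ −2x² = 2x. Subtract (2x)·D = −4x³ − 10x² − 2x. Remainder: −6x² − 15x.
Step 6: lead(−6x² − 15x) ÷ lead(D) = −6x² ÷ −2x² = 3. Subtract (3)·D = −6x² − 15x − 3. Remainder: 3.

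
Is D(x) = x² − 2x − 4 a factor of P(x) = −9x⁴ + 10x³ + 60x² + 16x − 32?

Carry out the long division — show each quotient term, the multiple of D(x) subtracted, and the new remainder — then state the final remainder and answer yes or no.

Step 1: lead(−9x⁴ + 10x³ + 60x² + 16x − 32) ÷ lead(D) = −9x⁴ ÷ x² = −9x². Subtract (−9x²)·D = −9x⁴ + 18x³ + 36x². Remainder: −8x³ + 24x² + 16x − 32.
Step 2: lead(−8x³ + 24x² + 16x − 32) ÷ lead(D) = −8x³ ÷ x² = −8x. Subtract (−8x)·D = −8x³ + 16x² + 32x. Remainder: 8x² − 16x − 32.
Step 3: lead(8x² − 16x − 32) ÷ lead(D) = 8x² ÷ x² = 8. Subtract (8)·D = 8x² − 16x − 32. Remainder: 0.

R(x) = 0, so D(x) is a factor of P(x). yes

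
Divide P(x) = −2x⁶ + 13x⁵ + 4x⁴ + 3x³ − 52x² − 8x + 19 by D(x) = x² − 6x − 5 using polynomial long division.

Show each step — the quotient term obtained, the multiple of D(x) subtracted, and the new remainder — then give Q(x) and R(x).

Q(x) = −2x⁴ + x³ + 8x − 4; R(x) = 8x − 1

Step 1: lead(−2x⁶ + 13x⁵ + 4x⁴ + 3x³ − 52x² − 8x + 19) ÷ lead(D) = −2x⁶ ÷ x² = −2x⁴. Subtract (−2x⁴)·D = −2x⁶ + 12x⁵ + 10x⁴. Remainder: x⁵ − 6x⁴ + 3x³ − 52x² − 8x + 19.
Step 2: lead(x⁵ − 6x⁴ + 3x³ − 52x² − 8x + 19) ÷ lead(D) = x⁵ ÷ x² = x³. Subtract (x³)·D = x⁵ − 6x⁴ − 5x³. Remainder: 8x³ − 52x² − 8x + 19.
Step 3: lead(8x³ − 52x² − 8x + 19) ÷ lead(D) = 8x³ ÷ x² = 8x. Subtract (8x)·D = 8x³ − 48x² − 40x. Remainder: −4x² + 32x + 19.
Step 4: lead(−4x² + 32x + 19) ÷ lead(D) = −4x² ÷ x² = −4. Subtract (−4)·D = −4x² + 24x + 20. Remainder: 8x − 1.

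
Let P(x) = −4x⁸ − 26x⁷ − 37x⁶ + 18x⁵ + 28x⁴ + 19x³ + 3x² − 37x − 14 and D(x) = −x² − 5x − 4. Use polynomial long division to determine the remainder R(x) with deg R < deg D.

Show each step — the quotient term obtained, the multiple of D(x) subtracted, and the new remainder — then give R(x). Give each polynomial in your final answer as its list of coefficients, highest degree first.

Step 1: lead(−4x⁸ − 26x⁷ − 37x⁶ + 18x⁵ + 28x⁴ + 19x³ + 3x² − 37x − 14) ÷ lead(D) = −4x⁸ ÷ −x² = 4x⁶. Subtract (4x⁶)·D = −4x⁸ − 20x⁷ − 16x⁶. Remainder: −6x⁷ − 21x⁶ + 18x⁵ + 28x⁴ + 19x³ + 3x² − 37x − 14.
Step 2: lead(−6x⁷ − 21x⁶ + 18x⁵ + 28x⁴ + 19x³ + 3x² − 37x − 14) ÷ lead(D) = −6x⁷ ÷ −x² = 6x⁵. Subtract (6x⁵)·D = −6x⁷ − 30x⁶ − 24x⁵. Remainder: 9x⁶ + 42x⁵ + 28x⁴ + 19x³ + 3x² − 37x − 14.
Step 3: lead(9x⁶ + 42x⁵ + 28x⁴ + 19x³ + 3x² − 37x − 14) ÷ lead(D) = 9x⁶ ÷ −x² = −9x⁴. Subtract (−9x⁴)·D = 9x⁶ + 45x⁵ + 36x⁴. Remainder: −3x⁵ − 8x⁴ + 19x³ + 3x² − 37x − 14.
Step 4: lead(−3x⁵ − 8x⁴ + 19x³ + 3x² − 37x − 14) ÷ lead(D) = −3x⁵ ÷ −x² = 3x³. Subtract (3x³)·D = −3x⁵ − 15x⁴ − 12x³. Remainder: 7x⁴ + 31x³ + 3x² − 37x − 14.
Step 5: lead(7x⁴ + 31x³ + 3x² − 37x − 14) ÷ lead(D) = 7x⁴ ÷ −x² = −7x². Subtract (−7x²)·D = 7x⁴ + 35x³ + 28x². Remainder: −4x³ − 25x² − 37x − 14.
Step 6: lead(−4x³ − 25x² − 37x − 14) ÷ lead(D) = −4x³ ÷ −x² = 4x. Subtract (4x)·D = −4x³ − 20x² − 16x. Remainder: −5x² − 21x − 14.
Step 7: lead(−5x² − 21x − 14) ÷ lead(D) = −5x² ÷ −x² = 5. Subtract (5)·D = −5x² − 25x − 20. Remainder: 4x + 6.

R = [4, 6]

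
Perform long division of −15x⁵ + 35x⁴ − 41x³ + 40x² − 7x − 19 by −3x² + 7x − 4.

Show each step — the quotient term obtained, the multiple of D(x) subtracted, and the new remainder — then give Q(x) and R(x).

Step 1: lead(−15x⁵ + 35x⁴ − 41x³ + 40x² − 7x − 19) ÷ lead(D) = −15x⁵ ÷ −3x² = 5x³. Subtract (5x³)·D = −15x⁵ + 35x⁴ − 20x³. Remainder: −21x³ + 40x² − 7x − 19.
Step 2: lead(−21x³ + 40x² − 7x − 19) ÷ lead(D) = −21x³ ÷ −3x² = 7x. Subtract (7x)·D = −21x³ + 49x² − 28x. Remainder: −9x² + 21x − 19.
Step 3: lead(−9x² + 21x − 19) ÷ lead(D) = −9x² ÷ −3x² = 3. Subtract (3)·D = −9x² + 21x − 12. Remainder: −7.

Q(x) = 5x³ + 7x + 3; R(x) = −7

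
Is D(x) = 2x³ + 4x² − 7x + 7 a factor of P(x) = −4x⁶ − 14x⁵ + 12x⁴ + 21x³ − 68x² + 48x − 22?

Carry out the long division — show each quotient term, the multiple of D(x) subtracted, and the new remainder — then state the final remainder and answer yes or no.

Step 1: lead(−4x⁶ − 14x⁵ + 12x⁴ + 21x³ − 68x² + 48x − 22) ÷ lead(D) = −4x⁶ ÷ 2x³ = −2x³. Subtract (−2x³)·D = −4x⁶ − 8x⁵ + 14x⁴ − 14x³. Remainder: −6x⁵ − 2x⁴ + 35x³ − 68x² + 48x − 22.
Step 2: lead(−6x⁵ − 2x⁴ + 35x³ − 68x² + 48x − 22) ÷ lead(D) = −6x⁵ ÷ 2x³ = −3x². Subtract (−3x²)·D = −6x⁵ − 12x⁴ + 21x³ − 21x². Remainder: 10x⁴ + 14x³ − 47x² + 48x − 22.
Step 3: lead(10x⁴ + 14x³ − 47x² + 48x − 22) ÷ lead(D) = 10x⁴ ÷ 2x³ = 5x. Subtract (5x)·D = 10x⁴ + 20x³ − 35x² + 35x. Remainder: −6x³ − 12x² + 13x − 22.
Step 4: lead(−6x³ − 12x² + 13x − 22) ÷ lead(D) = −6x³ ÷ 2x³ = −3. Subtract (−3)·D = −6x³ − 12x² + 21x − 21. Remainder: −8x − 1.

R(x) = −8x − 1, so D(x) is not a factor of P(x). no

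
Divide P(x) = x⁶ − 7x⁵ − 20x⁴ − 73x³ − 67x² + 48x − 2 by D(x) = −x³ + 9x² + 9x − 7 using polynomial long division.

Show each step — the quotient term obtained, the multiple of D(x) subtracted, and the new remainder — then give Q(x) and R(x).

Step 1: lead(x⁶ − 7x⁵ − 20x⁴ − 73x³ − 67x² + 48x − 2) ÷ lead(D) = x⁶ ÷ −x³ = −x³. Subtract (−x³)·D = x⁶ − 9x⁵ − 9x⁴ + 7x³. Remainder: 2x⁵ − 11x⁴ − 80x³ − 67x² + 48x − 2.
Step 2: lead(2x⁵ − 11x⁴ − 80x³ − 67x² + 48x − 2) ÷ lead(D) = 2x⁵ ÷ −x³ = −2x². Subtract (−2x²)·D = 2x⁵ − 18x⁴ − 18x³ + 14x². Remainder: 7x⁴ − 62x³ − 81x² + 48x − 2.
Step 3: lead(7x⁴ − 62x³ − 81x² + 48x − 2) ÷ lead(D) = 7x⁴ ÷ −x³ = −7x. Subtract (−7x)·D = 7x⁴ − 63x³ − 63x² + 49x. Remainder: x³ − 18x² − x − 2.
Step 4: lead(x³ − 18x² − x − 2) ÷ lead(D) = x³ ÷ −x³ = −1. Subtract (−1)·D = x³ − 9x² − 9x + 7. Remainder: −9x² + 8x − 9.

Q(x) = −x³ − 2x² − 7x − 1; R(x) = −9x² + 8x − 9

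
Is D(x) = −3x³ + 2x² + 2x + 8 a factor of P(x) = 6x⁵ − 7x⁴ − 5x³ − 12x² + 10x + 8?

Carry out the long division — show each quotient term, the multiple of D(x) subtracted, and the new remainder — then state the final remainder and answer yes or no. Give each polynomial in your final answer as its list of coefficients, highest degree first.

Step 1: lead(6x⁵ − 7x⁴ − 5x³ − 12x² + 10x + 8) ÷ lead(D) = 6x⁵ ÷ −3x³ = −2x². Subtract (−2x²)·D = 6x⁵ − 4x⁴ − 4x³ − 16x². Remainder: −3x⁴ − x³ + 4x² + 10x + 8.
Step 2: lead(−3x⁴ − x³ + 4x² + 10x + 8) ÷ lead(D) = −3x⁴ ÷ −3x³ = x. Subtract (x)·D = −3x⁴ + 2x³ + 2x² + 8x. Remainder: −3x³ + 2x² + 2x + 8.
Step 3: lead(−3x³ + 2x² + 2x + 8) ÷ lead(D) = −3x³ ÷ −3x³ = 1. Subtract (1)·D = −3x³ + 2x² + 2x + 8. Remainder: 0.

R = [0], so D(x) is a factor of P(x). yes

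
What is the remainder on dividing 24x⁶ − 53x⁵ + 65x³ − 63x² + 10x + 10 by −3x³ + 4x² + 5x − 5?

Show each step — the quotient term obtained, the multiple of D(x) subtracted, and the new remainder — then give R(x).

R(x) = 0

Step 1: lead(24x⁶ − 53x⁵ + 65x³ − 63x² + 10x + 10) ÷ lead(D) = 24x⁶ ÷ −3x³ = −8x³. Subtract (−8x³)·D = 24x⁶ − 32x⁵ − 40x⁴ + 40x³. Remainder: −21x⁵ + 40x⁴ + 25x³ − 63x² + 10x + 10.
Step 2: lead(−21x⁵ + 40x⁴ + 25x³ − 63x² + 10x + 10) ÷ lead(D) = −21x⁵ ÷ −3x³ = 7x². Subtract (7x²)·D = −21x⁵ + 28x⁴ + 35x³ − 35x². Remainder: 12x⁴ − 10x³ − 28x² + 10x + 10.
Step 3: lead(12x⁴ − 10x³ − 28x² + 10x + 10) ÷ lead(D) = 12x⁴ ÷ −3x³ = −4x. Subtract (−4x)·D = 12x⁴ − 16x³ − 20x² + 20x. Remainder: 6x³ − 8x² − 10x + 10.
Step 4: lead(6x³ − 8x² − 10x + 10) ÷ lead(D) = 6x³ ÷ −3x³ = −2. Subtract (−2)·D = 6x³ − 8x² − 10x + 10. Remainder: 0.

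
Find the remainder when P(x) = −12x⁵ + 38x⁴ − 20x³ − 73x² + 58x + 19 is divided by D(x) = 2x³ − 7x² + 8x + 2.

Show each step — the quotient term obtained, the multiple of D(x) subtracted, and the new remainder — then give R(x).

Step 1: lead(−12x⁵ + 38x⁴ − 20x³ − 73x² + 58x + 19) ÷ lead(D) = −12x⁵ ÷ 2x³ = −6x². Subtract (−6x²)·D = −12x⁵ + 42x⁴ − 48x³ − 12x². Remainder: −4x⁴ + 28x³ − 61x² + 58x + 19.
Step 2: lead(−4x⁴ + 28x³ − 61x² + 58x + 19) ÷ lead(D) = −4x⁴ ÷ 2x³ = −2x. Subtract (−2x)·D = −4x⁴ + 14x³ − 16x² − 4x. Remainder: 14x³ − 45x² + 62x + 19.
Step 3: lead(14x³ − 45x² + 62x + 19) ÷ lead(D) = 14x³ ÷ 2x³ = 7. Subtract (7)·D = 14x³ − 49x² + 56x + 14. Remainder: 4x² + 6x + 5.

R(x) = 4x² + 6x + 5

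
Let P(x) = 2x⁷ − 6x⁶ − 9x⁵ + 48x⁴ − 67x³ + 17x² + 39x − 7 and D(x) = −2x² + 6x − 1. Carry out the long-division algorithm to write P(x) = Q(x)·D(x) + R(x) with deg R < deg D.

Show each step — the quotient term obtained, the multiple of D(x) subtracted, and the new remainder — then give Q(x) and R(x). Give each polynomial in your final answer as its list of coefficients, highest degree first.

Q = [-1, 0, 5, -9, 4, 8]; R = [-5, 1]

Step 1: lead(2x⁷ − 6x⁶ − 9x⁵ + 48x⁴ − 67x³ + 17x² + 39x − 7) ÷ lead(D) = 2x⁷ ÷ −2x² = −x⁵. Subtract (−x⁵)·D = 2x⁷ − 6x⁶ + x⁵. Remainder: −10x⁵ + 48x⁴ − 67x³ + 17x² + 39x − 7.
Step 2: lead(−10x⁵ + 48x⁴ − 67x³ + 17x² + 39x − 7) ÷ lead(D) = −10x⁵ ÷ −2x² = 5x³. Subtract (5x³)·D = −10x⁵ + 30x⁴ − 5x³. Remainder: 18x⁴ − 62x³ + 17x² + 39x − 7.
Step 3: lead(18x⁴ − 62x³ + 17x² + 39x − 7) ÷ lead(D) = 18x⁴ ÷ −2x² = −9x². Subtract (−9x²)·D = 18x⁴ − 54x³ + 9x². Remainder: −8x³ + 8x² + 39x − 7.
Step 4: lead(−8x³ + 8x² + 39x − 7) ÷ lead(D) = −8x³ ÷ −2x² = 4x. Subtract (4x)·D = −8x³ + 24x² − 4x. Remainder: −16x² + 43x − 7.
Step 5: lead(−16x² + 43x − 7) ÷ lead(D) = −16x² ÷ −2x² = 8. Subtract (8)·D = −16x² + 48x − 8. Remainder: −5x + 1.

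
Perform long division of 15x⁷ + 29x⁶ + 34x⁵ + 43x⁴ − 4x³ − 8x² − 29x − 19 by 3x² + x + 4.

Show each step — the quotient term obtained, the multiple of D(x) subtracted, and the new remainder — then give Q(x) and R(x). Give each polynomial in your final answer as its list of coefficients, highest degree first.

Q = [5, 8, 2, 3, -5, -5]; R = [-4, 1]

Step 1: lead(15x⁷ + 29x⁶ + 34x⁵ + 43x⁴ − 4x³ − 8x² − 29x − 19) ÷ lead(D) = 15x⁷ ÷ 3x² = 5x⁵. Subtract (5x⁵)·D = 15x⁷ + 5x⁶ + 20x⁵. Remainder: 24x⁶ + 14x⁵ + 43x⁴ − 4x³ − 8x² − 29x − 19.
Step 2: lead(24x⁶ + 14x⁵ + 43x⁴ − 4x³ − 8x² − 29x − 19) ÷ lead(D) = 24x⁶ ÷ 3x² = 8x⁴. Subtract (8x⁴)·D = 24x⁶ + 8x⁵ + 32x⁴. Remainder: 6x⁵ + 11x⁴ − 4x³ − 8x² − 29x − 19.
Step 3: lead(6x⁵ + 11x⁴ − 4x³ − 8x² − 29x − 19) ÷ lead(D) = 6x⁵ ÷ 3x² = 2x³. Subtract (2x³)·D = 6x⁵ + 2x⁴ + 8x³. Remainder: 9x⁴ − 12x³ − 8x² − 29x − 19.
Step 4: lead(9x⁴ − 12x³ − 8x² − 29x − 19) ÷ lead(D) = 9x⁴ ÷ 3x² = 3x². Subtract (3x²)·D = 9x⁴ + 3x³ + 12x². Remainder: −15x³ − 20x² − 29x − 19.
Step 5: lead(−15x³ − 20x² − 29x − 19) ÷ lead(D) = −15x³ ÷ 3x² = −5x. Subtract (−5x)·D = −15x³ − 5x² − 20x. Remainder: −15x² − 9x − 19.
Step 6: lead(−15x² − 9x − 19) ÷ lead(D) = −15x² ÷ 3x² = −5. Subtract (−5)·D = −15x² − 5x − 20. Remainder: −4x + 1.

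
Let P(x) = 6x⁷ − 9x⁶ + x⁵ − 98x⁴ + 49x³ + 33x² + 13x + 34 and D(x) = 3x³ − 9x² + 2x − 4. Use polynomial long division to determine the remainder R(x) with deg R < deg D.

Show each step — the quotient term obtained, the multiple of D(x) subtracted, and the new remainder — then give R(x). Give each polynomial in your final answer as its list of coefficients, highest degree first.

Step 1: lead(6x⁷ − 9x⁶ + x⁵ − 98x⁴ + 49x³ + 33x² + 13x + 34) ÷ lead(D) = 6x⁷ ÷ 3x³ = 2x⁴. Subtract (2x⁴)·D = 6x⁷ − 18x⁶ + 4x⁵ − 8x⁴. Remainder: 9x⁶ − 3x⁵ − 90x⁴ + 49x³ + 33x² + 13x + 34.
Step 2: lead(9x⁶ − 3x⁵ − 90x⁴ + 49x³ + 33x² + 13x + 34) ÷ lead(D) = 9x⁶ ÷ 3x³ = 3x³. Subtract (3x³)·D = 9x⁶ − 27x⁵ + 6x⁴ − 12x³. Remainder: 24x⁵ − 96x⁴ + 61x³ + 33x² + 13x + 34.
Step 3: lead(24x⁵ − 96x⁴ + 61x³ + 33x² + 13x + 34) ÷ lead(D) = 24x⁵ ÷ 3x³ = 8x². Subtract (8x²)·D = 24x⁵ − 72x⁴ + 16x³ − 32x². Remainder: −24x⁴ + 45x³ + 65x² + 13x + 34.
Step 4: lead(−24x⁴ + 45x³ + 65x² + 13x + 34) ÷ lead(D) = −24x⁴ ÷ 3x³ = −8x. Subtract (−8x)·D = −24x⁴ + 72x³ − 16x² + 32x. Remainder: −27x³ + 81x² − 19x + 34.
Step 5: lead(−27x³ + 81x² − 19x + 34) ÷ lead(D) = −27x³ ÷ 3x³ = −9. Subtract (−9)·D = −27x³ + 81x² − 18x + 36. Remainder: −x − 2.

R = [-1, -2]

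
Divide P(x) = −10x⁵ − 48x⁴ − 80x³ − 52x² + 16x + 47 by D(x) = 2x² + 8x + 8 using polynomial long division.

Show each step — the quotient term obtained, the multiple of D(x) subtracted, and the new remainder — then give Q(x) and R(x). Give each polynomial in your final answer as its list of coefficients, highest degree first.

Step 1: lead(−10x⁵ − 48x⁴ − 80x³ − 52x² + 16x + 47) ÷ lead(D) = −10x⁵ ÷ 2x² = −5x³. Subtract (−5x³)·D = −10x⁵ − 40x⁴ − 40x³. Remainder: −8x⁴ − 40x³ − 52x² + 16x + 47.
Step 2: lead(−8x⁴ − 40x³ − 52x² + 16x + 47) ÷ lead(D) = −8x⁴ ÷ 2x² = −4x². Subtract (−4x²)·D = −8x⁴ − 32x³ − 32x². Remainder: −8x³ − 20x² + 16x + 47.
Step 3: lead(−8x³ − 20x² + 16x + 47) ÷ lead(D) = −8x³ ÷ 2x² = −4x. Subtract (−4x)·D = −8x³ − 32x² − 32x. Remainder: 12x² + 48x + 47.
Step 4: lead(12x² + 48x + 47) ÷ lead(D) = 12x² ÷ 2x² = 6. Subtract (6)·D = 12x² + 48x + 48. Remainder: −1.

Q = [-5, -4, -4, 6]; R = [-1]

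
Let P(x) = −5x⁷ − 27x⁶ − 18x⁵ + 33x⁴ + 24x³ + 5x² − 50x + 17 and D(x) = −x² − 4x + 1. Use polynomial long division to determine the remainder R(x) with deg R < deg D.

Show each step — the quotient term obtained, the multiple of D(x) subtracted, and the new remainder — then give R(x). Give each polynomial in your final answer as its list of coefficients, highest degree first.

R = [-9, 8]

Step 1: lead(−5x⁷ − 27x⁶ − 18x⁵ + 33x⁴ + 24x³ + 5x² − 50x + 17) ÷ lead(D) = −5x⁷ ÷ −x² = 5x⁵. Subtract (5x⁵)·D = −5x⁷ − 20x⁶ + 5x⁵. Remainder: −7x⁶ − 23x⁵ + 33x⁴ + 24x³ + 5x² − 50x + 17.
Step 2: lead(−7x⁶ − 23x⁵ + 33x⁴ + 24x³ + 5x² − 50x + 17) ÷ lead(D) = −7x⁶ ÷ −x² = 7x⁴. Subtract (7x⁴)·D = −7x⁶ − 28x⁵ + 7x⁴. Remainder: 5x⁵ + 26x⁴ + 24x³ + 5x² − 50x + 17.
Step 3: lead(5x⁵ + 26x⁴ + 24x³ + 5x² − 50x + 17) ÷ lead(D) = 5x⁵ ÷ −x² = −5x³. Subtract (−5x³)·D = 5x⁵ + 20x⁴ − 5x³. Remainder: 6x⁴ + 29x³ + 5x² − 50x + 17.
Step 4: lead(6x⁴ + 29x³ + 5x² − 50x + 17) ÷ lead(D) = 6x⁴ ÷ −x² = −6x². Subtract (−6x²)·D = 6x⁴ + 24x³ − 6x². Remainder: 5x³ + 11x² − 50x + 17.
Step 5: lead(5x³ + 11x² − 50x + 17) ÷ lead(D) = 5x³ ÷ −x² = −5x. Subtract (−5x)·D = 5x³ + 20x² − 5x. Remainder: −9x² − 45x + 17.
Step 6: lead(−9x² − 45x + 17) ÷ lead(D) = −9x² ÷ −x² = 9. Subtract (9)·D = −9x² − 36x + 9. Remainder: −9x + 8.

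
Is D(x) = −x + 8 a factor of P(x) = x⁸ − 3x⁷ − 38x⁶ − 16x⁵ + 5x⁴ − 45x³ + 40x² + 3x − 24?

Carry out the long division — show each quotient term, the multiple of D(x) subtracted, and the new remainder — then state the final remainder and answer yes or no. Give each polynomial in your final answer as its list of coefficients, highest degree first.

Step 1: lead(x⁸ − 3x⁷ − 38x⁶ − 16x⁵ + 5x⁴ − 45x³ + 40x² + 3x − 24) ÷ lead(D) = x⁸ ÷ −x = −x⁷. Subtract (−x⁷)·D = x⁸ − 8x⁷. Remainder: 5x⁷ − 38x⁶ − 16x⁵ + 5x⁴ − 45x³ + 40x² + 3x − 24.
Step 2: lead(5x⁷ − 38x⁶ − 16x⁵ + 5x⁴ − 45x³ + 40x² + 3x − 24) ÷ lead(D) = 5x⁷ ÷ −x = −5x⁶. Subtract (−5x⁶)·D = 5x⁷ − 40x⁶. Remainder: 2x⁶ − 16x⁵ + 5x⁴ − 45x³ + 40x² + 3x − 24.
Step 3: lead(2x⁶ − 16x⁵ + 5x⁴ − 45x³ + 40x² + 3x − 24) ÷ lead(D) = 2x⁶ ÷ −x = −2x⁵. Subtract (−2x⁵)·D = 2x⁶ − 16x⁵. Remainder: 5x⁴ − 45x³ + 40x² + 3x − 24.
Step 4: lead(5x⁴ − 45x³ + 40x² + 3x − 24) ÷ lead(D) = 5x⁴ ÷ −x = −5x³. Subtract (−5x³)·D = 5x⁴ − 40x³. Remainder: −5x³ + 40x² + 3x − 24.
Step 5: lead(−5x³ + 40x² + 3x − 24) ÷ lead(D) = −5x³ ÷ −x = 5x². Subtract (5x²)·D = −5x³ + 40x². Remainder: 3x − 24.
Step 6: lead(3x − 24) ÷ lead(D) = 3x ÷ −x = −3. Subtract (−3)·D = 3x − 24. Remainder: 0.

R = [0], so D(x) is a factor of P(x). yes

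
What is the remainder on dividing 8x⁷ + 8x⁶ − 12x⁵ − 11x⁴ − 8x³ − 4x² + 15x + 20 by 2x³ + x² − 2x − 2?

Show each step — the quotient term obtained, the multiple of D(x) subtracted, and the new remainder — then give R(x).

R(x) = 7x + 8

Step 1: lead(8x⁷ + 8x⁶ − 12x⁵ − 11x⁴ − 8x³ − 4x² + 15x + 20) ÷ lead(D) = 8x⁷ ÷ 2x³ = 4x⁴. Subtract (4x⁴)·D = 8x⁷ + 4x⁶ − 8x⁵ − 8x⁴. Remainder: 4x⁶ − 4x⁵ − 3x⁴ − 8x³ − 4x² + 15x + 20.
Step 2: lead(4x⁶ − 4x⁵ − 3x⁴ − 8x³ − 4x² + 15x + 20) ÷ lead(D) = 4x⁶ ÷ 2x³ = 2x³. Subtract (2x³)·D = 4x⁶ + 2x⁵ − 4x⁴ − 4x³. Remainder: −6x⁵ + x⁴ − 4x³ − 4x² + 15x + 20.
Step 3: lead(−6x⁵ + x⁴ − 4x³ − 4x² + 15x + 20) ÷ lead(D) = −6x⁵ ÷ 2x³ = −3x². Subtract (−3x²)·D = −6x⁵ − 3x⁴ + 6x³ + 6x². Remainder: 4x⁴ − 10x³ − 10x² + 15x + 20.
Step 4: lead(4x⁴ − 10x³ − 10x² + 15x + 20) ÷ lead(D) = 4x⁴ ÷ 2x³ = 2x. Subtract (2x)·D = 4x⁴ + 2x³ − 4x² − 4x. Remainder: −12x³ − 6x² + 19x + 20.
Step 5: lead(−12x³ − 6x² + 19x + 20) ÷ lead(D) = −12x³ ÷ 2x³ = −6. Subtract (−6)·D = −12x³ − 6x² + 12x + 12. Remainder: 7x + 8.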